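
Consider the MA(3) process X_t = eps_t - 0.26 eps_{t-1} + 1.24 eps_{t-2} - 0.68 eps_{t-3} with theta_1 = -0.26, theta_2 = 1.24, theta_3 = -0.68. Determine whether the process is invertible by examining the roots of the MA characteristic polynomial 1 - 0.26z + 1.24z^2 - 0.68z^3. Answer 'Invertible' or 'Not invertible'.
\text{Not invertible}

The MA(q) characteristic polynomial is P(z) = 1 - 0.26z + 1.24z^2 - 0.68z^3.
Invertibility requires all roots to lie outside the unit circle, i.e. |z| > 1 for every root.
Degree 3: look for a simple real root z0 first, then factor out (1 - z/z0) and solve the remaining quadratic.
Testing z0 = 2: P(2) = 1 + (-0.26)(2) + (1.24)(2)^2 + (-0.68)(2)^3
  = 1 + (-0.52) + (4.96) + (-5.44) = 0.  So z_0 = 2 is a root, |z_0| = 2.
Divide out the factor (1 - 0.5 z) = (1 - z/z0) (since 1/z0 = 0.5):
  P(z) = (1 - 0.5 z)(1 + (0.24) z + (1.36) z^2)
  [check: z-coef 0.24 - (0.5) = -0.26; z^2-coef 1.36 - (0.5)(0.24) = 1.24; z^3-coef -(0.5)(1.36) = -0.68.]
Remaining roots from the quadratic factor 1 + (0.24) z + (1.36) z^2:
  Set 1 + (0.24) z + (1.36) z^2 = 0, i.e. a z^2 + b z + c = 0 with a = 1.36, b = 0.24, c = 1.
  Discriminant D = b^2 - 4ac = (0.24)^2 - 4*(1.36)*1 = 0.0576 - (5.44) = -5.3824.
  D < 0, so the roots are the complex-conjugate pair z = (-b +/- i sqrt(-D)) / (2a) = -0.0882 +/- 0.8529i.
  For a conjugate pair |z|^2 = z * conj(z) = (product of roots) = c/a = 1/(1.36) = 0.735294, so |z| = sqrt(0.735294) = 0.8575 for both roots.
Moduli of all roots: 2.0000, 0.8575, 0.8575.
All moduli strictly greater than 1? No.
Verdict: Not invertible.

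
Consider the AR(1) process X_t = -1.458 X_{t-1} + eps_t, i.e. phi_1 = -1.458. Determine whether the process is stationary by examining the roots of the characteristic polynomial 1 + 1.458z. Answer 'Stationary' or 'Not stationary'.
\text{Not stationary}

The AR(p) characteristic polynomial is P(z) = 1 + 1.458z.
Stationarity requires all roots to lie outside the unit circle, i.e. |z| > 1 for every root.
This is linear in z: 1 + (1.458) z = 0  =>  z = -1/(1.458) = -0.685871,  |z| = 0.685871.
Moduli of all roots: 0.6859.
All moduli strictly greater than 1? No.
Verdict: Not stationary.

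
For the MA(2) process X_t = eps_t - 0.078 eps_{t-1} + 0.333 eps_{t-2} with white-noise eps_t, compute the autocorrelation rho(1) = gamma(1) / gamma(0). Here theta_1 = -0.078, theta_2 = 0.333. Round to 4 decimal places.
\rho(1) = -0.0931

For an MA(q) process with theta_0 = 1, the autocovariance is
  gamma(k) = sigma^2 * sum_{i=0..q-k} theta_i * theta_{i+k},
and rho(k) = gamma(k) / gamma(0). Sigma^2 cancels.
  numerator   = (1)*(-0.078) + (-0.078)*(0.333) = -0.103974.
  denominator = (1)^2 + (-0.078)^2 + (0.333)^2 = 1.116973.
  rho(1) = -0.103974 / 1.116973 = -0.0931.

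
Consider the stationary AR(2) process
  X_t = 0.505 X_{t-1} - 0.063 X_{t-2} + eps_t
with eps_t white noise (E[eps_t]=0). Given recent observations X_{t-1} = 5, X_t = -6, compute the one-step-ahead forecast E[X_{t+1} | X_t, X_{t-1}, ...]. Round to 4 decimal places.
E[X_{t+1} \mid \mathcal F_t] = -3.3450

For an AR(p) model X_t = c + sum_i phi_i X_{t-i} + eps_t, the
one-step-ahead conditional mean is
  E[X_{t+1} | X_t, ...] = c + sum_i phi_i X_{t+1-i}.
Substitute known values:
  E[X_{t+1} | ...] = (0.505) * (-6) + (-0.063) * (5)
                   = -3.3450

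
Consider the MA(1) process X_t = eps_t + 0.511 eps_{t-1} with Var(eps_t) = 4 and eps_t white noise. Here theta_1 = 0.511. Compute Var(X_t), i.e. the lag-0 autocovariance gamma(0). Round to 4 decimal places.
\gamma(0) = 5.0445

For an MA(q) process X_t = eps_t + sum_i theta_i eps_{t-i} with
Var(eps_t) = sigma^2, the variance is
  gamma(0) = sigma^2 * (1 + sum_i theta_i^2).
  sum_i theta_i^2 = (0.511)^2 = 0.261121.
  gamma(0) = 4 * (1 + 0.261121) = 4 * 1.261121 = 5.044484, which rounds to 5.0445.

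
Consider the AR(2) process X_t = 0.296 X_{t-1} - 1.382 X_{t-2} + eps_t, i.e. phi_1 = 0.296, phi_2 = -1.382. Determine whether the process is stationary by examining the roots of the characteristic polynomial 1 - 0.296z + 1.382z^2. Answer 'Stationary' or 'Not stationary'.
\text{Not stationary}

The AR(p) characteristic polynomial is P(z) = 1 - 0.296z + 1.382z^2.
Stationarity requires all roots to lie outside the unit circle, i.e. |z| > 1 for every root.
Set 1 + (-0.296) z + (1.382) z^2 = 0, i.e. a z^2 + b z + c = 0 with a = 1.382, b = -0.296, c = 1.
Discriminant D = b^2 - 4ac = (-0.296)^2 - 4*(1.382)*1 = 0.087616 - (5.528) = -5.440384.
D < 0, so the roots are the complex-conjugate pair z = (-b +/- i sqrt(-D)) / (2a) = 0.1071 +/- 0.8439i.
For a conjugate pair |z|^2 = z * conj(z) = (product of roots) = c/a = 1/(1.382) = 0.723589, so |z| = sqrt(0.723589) = 0.8506 for both roots.
Moduli of all roots: 0.8506, 0.8506.
All moduli strictly greater than 1? No.
Verdict: Not stationary.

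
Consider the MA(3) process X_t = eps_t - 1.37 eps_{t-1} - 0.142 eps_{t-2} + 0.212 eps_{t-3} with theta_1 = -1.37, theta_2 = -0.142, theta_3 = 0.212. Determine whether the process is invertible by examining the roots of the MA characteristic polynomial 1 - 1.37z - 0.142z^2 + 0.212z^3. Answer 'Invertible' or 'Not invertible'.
\text{Not invertible}

The MA(q) characteristic polynomial is P(z) = 1 - 1.37z - 0.142z^2 + 0.212z^3.
Invertibility requires all roots to lie outside the unit circle, i.e. |z| > 1 for every root.
Degree 3: look for a simple real root z0 first, then factor out (1 - z/z0) and solve the remaining quadratic.
Testing z0 = 2.5: P(2.5) = 1 + (-1.37)(2.5) + (-0.142)(2.5)^2 + (0.212)(2.5)^3
  = 1 + (-3.425) + (-0.8875) + (3.3125) = 0.  So z_0 = 2.5 is a root, |z_0| = 2.5.
Divide out the factor (1 - 0.4 z) = (1 - z/z0) (since 1/z0 = 0.4):
  P(z) = (1 - 0.4 z)(1 + (-0.97) z + (-0.53) z^2)
  [check: z-coef -0.97 - (0.4) = -1.37; z^2-coef -0.53 - (0.4)(-0.97) = -0.142; z^3-coef -(0.4)(-0.53) = 0.212.]
Remaining roots from the quadratic factor 1 + (-0.97) z + (-0.53) z^2:
  Set 1 + (-0.97) z + (-0.53) z^2 = 0, i.e. a z^2 + b z + c = 0 with a = -0.53, b = -0.97, c = 1.
  Discriminant D = b^2 - 4ac = (-0.97)^2 - 4*(-0.53)*1 = 0.9409 - (-2.12) = 3.0609.
  D >= 0, so the roots are real: z = (-b +/- sqrt(D)) / (2a) = (0.97 +/- 1.749543) / (-1.06).
    z_1 = (0.97 + 1.749543) / (-1.06) = -2.5656,   |z_1| = 2.5656.
    z_2 = (0.97 - 1.749543) / (-1.06) = 0.7354,   |z_2| = 0.7354.
Moduli of all roots: 2.5000, 2.5656, 0.7354.
All moduli strictly greater than 1? No.
Verdict: Not invertible.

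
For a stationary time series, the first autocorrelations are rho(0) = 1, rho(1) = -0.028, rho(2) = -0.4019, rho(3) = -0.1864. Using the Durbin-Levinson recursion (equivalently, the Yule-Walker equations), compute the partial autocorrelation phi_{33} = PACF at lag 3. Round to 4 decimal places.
\phi_{33} = -0.2551

The PACF at lag k is phi_{kk}, the last component of the solution
to the Yule-Walker system G_k phi = r_k where
  (G_k)_{ij} = rho(|i - j|), (r_k)_i = rho(i), i,j = 1..k.
Equivalently, Durbin-Levinson gives phi_{kk} iteratively:
  phi_{11} = rho(1)
  phi_{kk} = [rho(k) - sum_{j=1..k-1} phi_{k-1,j} rho(k-j)]
            / [1 - sum_{j=1..k-1} phi_{k-1,j} rho(j)],
  phi_{k,j} = phi_{k-1,j} - phi_{kk} phi_{k-1,k-j},  j = 1..k-1.
Step k = 1:
  phi_11 = rho(1) = -0.028.
Step k = 2:
  phi_22 = [rho(2) - phi_11 rho(1)] / [1 - phi_11 rho(1)] = [-0.4019 - (-0.028)(-0.028)] / [1 - (-0.028)(-0.028)]
         = -0.402684 / 0.999216 = -0.403.
  Update: phi_21 = phi_11 - phi_22 phi_11 = -0.028 - (-0.403)(-0.028) = -0.039284.
Step k = 3:
  phi_33 = [rho(3) - phi_21 rho(2) - phi_22 rho(1)] / [1 - phi_21 rho(1) - phi_22 rho(2)]
    numerator   = -0.1864 - (-0.039284)(-0.4019) - (-0.403)(-0.028) = -0.21347224
    denominator = 1 - (-0.039284)(-0.028) - (-0.403)(-0.4019) = 0.83693437
  phi_33 = -0.21347224 / 0.83693437 = -0.2551.
Therefore phi_{33} = -0.2551.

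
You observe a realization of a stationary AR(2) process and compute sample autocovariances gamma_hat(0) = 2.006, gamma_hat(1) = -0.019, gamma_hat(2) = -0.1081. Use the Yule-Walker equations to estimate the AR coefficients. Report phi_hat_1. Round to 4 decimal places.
\hat\phi_{1} = -0.0100

The Yule-Walker equations for an AR(p) process read, in matrix form,
  Gamma_p phi = r_p,   with   (Gamma_p)_{ij} = gamma(|i - j|),
                       (r_p)_i = gamma(i),   i,j = 1..p.
Substitute the sample gammas (Toeplitz matrix and right-hand side of size 2):
  Gamma_p = [[2.006, -0.019], [-0.019, 2.006]]
  r_p     = [-0.019, -0.1081]
Written out:
  2.006 phi_1 - 0.019 phi_2 = -0.019
  -0.019 phi_1 + 2.006 phi_2 = -0.1081
Solve by Cramer's rule:
  det = gamma(0)^2 - gamma(1)^2 = (2.006)^2 - (-0.019)^2 = 4.024036 - 0.000361 = 4.023675
  phi_hat_1 = [gamma(1) gamma(0) - gamma(1) gamma(2)] / det = [(-0.019)(2.006) - (-0.019)(-0.1081)] / 4.023675 = -0.0401679 / 4.023675 = -0.01
  phi_hat_2 = [gamma(0) gamma(2) - gamma(1)^2] / det = [(2.006)(-0.1081) - (-0.019)^2] / 4.023675 = -0.2172096 / 4.023675 = -0.054
So phi_hat = [-0.0100, -0.0540].
Therefore phi_hat_1 = -0.0100.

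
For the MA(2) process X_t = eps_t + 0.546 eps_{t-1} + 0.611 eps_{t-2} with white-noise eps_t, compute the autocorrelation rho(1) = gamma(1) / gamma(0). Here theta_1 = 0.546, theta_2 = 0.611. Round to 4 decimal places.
\rho(1) = 0.5263

For an MA(q) process with theta_0 = 1, the autocovariance is
  gamma(k) = sigma^2 * sum_{i=0..q-k} theta_i * theta_{i+k},
and rho(k) = gamma(k) / gamma(0). Sigma^2 cancels.
  numerator   = (1)*(0.546) + (0.546)*(0.611) = 0.879606.
  denominator = (1)^2 + (0.546)^2 + (0.611)^2 = 1.671437.
  rho(1) = 0.879606 / 1.671437 = 0.5263.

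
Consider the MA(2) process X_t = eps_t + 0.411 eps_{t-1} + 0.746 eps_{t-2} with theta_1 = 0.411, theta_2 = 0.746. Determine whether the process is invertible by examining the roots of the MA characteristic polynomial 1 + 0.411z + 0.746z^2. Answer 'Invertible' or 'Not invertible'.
\text{Invertible}

The MA(q) characteristic polynomial is P(z) = 1 + 0.411z + 0.746z^2.
Invertibility requires all roots to lie outside the unit circle, i.e. |z| > 1 for every root.
Set 1 + (0.411) z + (0.746) z^2 = 0, i.e. a z^2 + b z + c = 0 with a = 0.746, b = 0.411, c = 1.
Discriminant D = b^2 - 4ac = (0.411)^2 - 4*(0.746)*1 = 0.168921 - (2.984) = -2.815079.
D < 0, so the roots are the complex-conjugate pair z = (-b +/- i sqrt(-D)) / (2a) = -0.2755 +/- 1.1245i.
For a conjugate pair |z|^2 = z * conj(z) = (product of roots) = c/a = 1/(0.746) = 1.340483, so |z| = sqrt(1.340483) = 1.1578 for both roots.
Moduli of all roots: 1.1578, 1.1578.
All moduli strictly greater than 1? Yes.
Verdict: Invertible.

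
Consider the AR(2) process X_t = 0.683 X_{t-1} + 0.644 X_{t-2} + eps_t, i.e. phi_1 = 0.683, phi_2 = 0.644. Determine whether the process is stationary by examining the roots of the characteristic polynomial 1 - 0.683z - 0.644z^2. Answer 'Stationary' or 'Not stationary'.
\text{Not stationary}

The AR(p) characteristic polynomial is P(z) = 1 - 0.683z - 0.644z^2.
Stationarity requires all roots to lie outside the unit circle, i.e. |z| > 1 for every root.
Set 1 + (-0.683) z + (-0.644) z^2 = 0, i.e. a z^2 + b z + c = 0 with a = -0.644, b = -0.683, c = 1.
Discriminant D = b^2 - 4ac = (-0.683)^2 - 4*(-0.644)*1 = 0.466489 - (-2.576) = 3.042489.
D >= 0, so the roots are real: z = (-b +/- sqrt(D)) / (2a) = (0.683 +/- 1.744273) / (-1.288).
  z_1 = (0.683 + 1.744273) / (-1.288) = -1.8845,   |z_1| = 1.8845.
  z_2 = (0.683 - 1.744273) / (-1.288) = 0.824,   |z_2| = 0.824.
Moduli of all roots: 1.8845, 0.8240.
All moduli strictly greater than 1? No.
Verdict: Not stationary.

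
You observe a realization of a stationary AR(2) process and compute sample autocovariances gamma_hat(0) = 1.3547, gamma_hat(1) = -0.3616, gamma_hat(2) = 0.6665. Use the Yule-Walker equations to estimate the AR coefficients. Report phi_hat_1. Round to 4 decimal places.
\hat\phi_{1} = -0.1460

The Yule-Walker equations for an AR(p) process read, in matrix form,
  Gamma_p phi = r_p,   with   (Gamma_p)_{ij} = gamma(|i - j|),
                       (r_p)_i = gamma(i),   i,j = 1..p.
Substitute the sample gammas (Toeplitz matrix and right-hand side of size 2):
  Gamma_p = [[1.3547, -0.3616], [-0.3616, 1.3547]]
  r_p     = [-0.3616, 0.6665]
Written out:
  1.3547 phi_1 - 0.3616 phi_2 = -0.3616
  -0.3616 phi_1 + 1.3547 phi_2 = 0.6665
Solve by Cramer's rule:
  det = gamma(0)^2 - gamma(1)^2 = (1.3547)^2 - (-0.3616)^2 = 1.83521209 - 0.13075456 = 1.70445753
  phi_hat_1 = [gamma(1) gamma(0) - gamma(1) gamma(2)] / det = [(-0.3616)(1.3547) - (-0.3616)(0.6665)] / 1.70445753 = -0.24885312 / 1.70445753 = -0.146
  phi_hat_2 = [gamma(0) gamma(2) - gamma(1)^2] / det = [(1.3547)(0.6665) - (-0.3616)^2] / 1.70445753 = 0.77215299 / 1.70445753 = 0.453
So phi_hat = [-0.1460, 0.4530].
Therefore phi_hat_1 = -0.1460.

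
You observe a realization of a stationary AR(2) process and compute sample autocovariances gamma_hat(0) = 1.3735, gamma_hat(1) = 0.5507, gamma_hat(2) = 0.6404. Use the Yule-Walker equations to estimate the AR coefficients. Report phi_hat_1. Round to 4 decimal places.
\hat\phi_{1} = 0.2550

The Yule-Walker equations for an AR(p) process read, in matrix form,
  Gamma_p phi = r_p,   with   (Gamma_p)_{ij} = gamma(|i - j|),
                       (r_p)_i = gamma(i),   i,j = 1..p.
Substitute the sample gammas (Toeplitz matrix and right-hand side of size 2):
  Gamma_p = [[1.3735, 0.5507], [0.5507, 1.3735]]
  r_p     = [0.5507, 0.6404]
Written out:
  1.3735 phi_1 + 0.5507 phi_2 = 0.5507
  0.5507 phi_1 + 1.3735 phi_2 = 0.6404
Solve by Cramer's rule:
  det = gamma(0)^2 - gamma(1)^2 = (1.3735)^2 - (0.5507)^2 = 1.88650225 - 0.30327049 = 1.58323176
  phi_hat_1 = [gamma(1) gamma(0) - gamma(1) gamma(2)] / det = [(0.5507)(1.3735) - (0.5507)(0.6404)] / 1.58323176 = 0.40371817 / 1.58323176 = 0.255
  phi_hat_2 = [gamma(0) gamma(2) - gamma(1)^2] / det = [(1.3735)(0.6404) - (0.5507)^2] / 1.58323176 = 0.57631891 / 1.58323176 = 0.364
So phi_hat = [0.2550, 0.3640].
Therefore phi_hat_1 = 0.2550.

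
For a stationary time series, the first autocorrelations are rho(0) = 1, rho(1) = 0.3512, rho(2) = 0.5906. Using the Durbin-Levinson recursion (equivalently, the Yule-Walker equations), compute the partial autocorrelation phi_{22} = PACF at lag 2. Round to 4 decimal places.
\phi_{22} = 0.5330

The PACF at lag k is phi_{kk}, the last component of the solution
to the Yule-Walker system G_k phi = r_k where
  (G_k)_{ij} = rho(|i - j|), (r_k)_i = rho(i), i,j = 1..k.
Equivalently, Durbin-Levinson gives phi_{kk} iteratively:
  phi_{11} = rho(1)
  phi_{kk} = [rho(k) - sum_{j=1..k-1} phi_{k-1,j} rho(k-j)]
            / [1 - sum_{j=1..k-1} phi_{k-1,j} rho(j)],
  phi_{k,j} = phi_{k-1,j} - phi_{kk} phi_{k-1,k-j},  j = 1..k-1.
Step k = 1:
  phi_11 = rho(1) = 0.3512.
Step k = 2:
  phi_22 = [rho(2) - phi_11 rho(1)] / [1 - phi_11 rho(1)] = [0.5906 - (0.3512)(0.3512)] / [1 - (0.3512)(0.3512)]
         = 0.46725856 / 0.87665856 = 0.533.
Therefore phi_{22} = 0.5330.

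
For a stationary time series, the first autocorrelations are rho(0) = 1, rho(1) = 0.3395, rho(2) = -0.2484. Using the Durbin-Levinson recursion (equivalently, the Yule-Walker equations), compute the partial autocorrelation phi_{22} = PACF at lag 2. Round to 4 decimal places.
\phi_{22} = -0.4110

The PACF at lag k is phi_{kk}, the last component of the solution
to the Yule-Walker system G_k phi = r_k where
  (G_k)_{ij} = rho(|i - j|), (r_k)_i = rho(i), i,j = 1..k.
Equivalently, Durbin-Levinson gives phi_{kk} iteratively:
  phi_{11} = rho(1)
  phi_{kk} = [rho(k) - sum_{j=1..k-1} phi_{k-1,j} rho(k-j)]
            / [1 - sum_{j=1..k-1} phi_{k-1,j} rho(j)],
  phi_{k,j} = phi_{k-1,j} - phi_{kk} phi_{k-1,k-j},  j = 1..k-1.
Step k = 1:
  phi_11 = rho(1) = 0.3395.
Step k = 2:
  phi_22 = [rho(2) - phi_11 rho(1)] / [1 - phi_11 rho(1)] = [-0.2484 - (0.3395)(0.3395)] / [1 - (0.3395)(0.3395)]
         = -0.36366025 / 0.88473975 = -0.411.
Therefore phi_{22} = -0.4110.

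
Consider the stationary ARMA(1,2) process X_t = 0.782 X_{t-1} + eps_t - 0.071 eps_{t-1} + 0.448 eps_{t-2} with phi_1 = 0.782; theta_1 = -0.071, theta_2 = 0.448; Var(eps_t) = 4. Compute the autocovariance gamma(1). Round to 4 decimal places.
\gamma(1) = 13.8159

Multiply the model equation by X_{t-k} and take expectations. With theta_0 = psi_0 = 1 and psi_j the MA(infinity) weights, this gives
  gamma(k) - sum_i phi_i gamma(k-i) = c_k,
  c_k = sigma^2 * sum_{j=k..q} theta_j psi_{j-k}   (c_k = 0 for k > q),
using gamma(-m) = gamma(m).
psi-weights needed (psi_j = theta_j + sum_i phi_i psi_{j-i}):
  psi_1 = theta_1 + phi_1 = -0.071 + (0.782) = 0.711
  psi_2 = theta_2 + phi_1 psi_1 = 0.448 + (0.782)(0.711) = 1.004002
Right-hand sides:
  c_0 = sigma^2 (1 + theta_1 psi_1 + theta_2 psi_2) = 4 * (1 + (-0.071)(0.711) + (0.448)(1.004002)) = 4 * 1.399312 = 5.597248
  c_1 = sigma^2 (theta_1 + theta_2 psi_1) = 4 * (-0.071 + (0.448)(0.711)) = 0.990112
  c_2 = sigma^2 theta_2 = 4 * (0.448) = 1.792
Equations for k = 0 and k = 1 (AR order 1):
  gamma(0) = phi_1 gamma(1) + c_0
  gamma(1) = phi_1 gamma(0) + c_1
Substituting the second into the first: gamma(0) (1 - phi_1^2) = c_0 + phi_1 c_1, so
  gamma(0) = (c_0 + phi_1 c_1) / (1 - phi_1^2) = (5.597248 + (0.782)(0.990112)) / (1 - (0.782)^2) = 6.371515 / 0.388476 = 16.40131.
  gamma(1) = phi_1 gamma(0) + c_1 = (0.782)(16.40131) + (0.990112) = 13.815936.
Therefore gamma(1) = 13.8159 (to 4 decimal places).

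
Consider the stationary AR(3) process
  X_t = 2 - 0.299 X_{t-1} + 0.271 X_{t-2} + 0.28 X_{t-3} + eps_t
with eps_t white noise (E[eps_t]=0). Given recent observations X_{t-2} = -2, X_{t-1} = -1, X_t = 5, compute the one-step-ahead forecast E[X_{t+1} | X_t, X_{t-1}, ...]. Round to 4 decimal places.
E[X_{t+1} \mid \mathcal F_t] = -0.3260

For an AR(p) model X_t = c + sum_i phi_i X_{t-i} + eps_t, the
one-step-ahead conditional mean is
  E[X_{t+1} | X_t, ...] = c + sum_i phi_i X_{t+1-i}.
Substitute known values:
  E[X_{t+1} | ...] = 2 + (-0.299) * (5) + (0.271) * (-1) + (0.28) * (-2)
                   = -0.3260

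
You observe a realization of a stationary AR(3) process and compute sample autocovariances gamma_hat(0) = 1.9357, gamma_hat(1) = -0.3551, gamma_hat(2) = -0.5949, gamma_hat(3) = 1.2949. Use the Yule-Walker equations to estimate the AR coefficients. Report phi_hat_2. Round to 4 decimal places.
\hat\phi_{2} = -0.1980

The Yule-Walker equations for an AR(p) process read, in matrix form,
  Gamma_p phi = r_p,   with   (Gamma_p)_{ij} = gamma(|i - j|),
                       (r_p)_i = gamma(i),   i,j = 1..p.
Substitute the sample gammas (Toeplitz matrix and right-hand side of size 3):
  Gamma_p = [[1.9357, -0.3551, -0.5949], [-0.3551, 1.9357, -0.3551], [-0.5949, -0.3551, 1.9357]]
  r_p     = [-0.3551, -0.5949, 1.2949]
Written out (R1..R3):
  (R1) 1.9357 phi_1 - 0.3551 phi_2 - 0.5949 phi_3 = -0.3551
  (R2) -0.3551 phi_1 + 1.9357 phi_2 - 0.3551 phi_3 = -0.5949
  (R3) -0.5949 phi_1 - 0.3551 phi_2 + 1.9357 phi_3 = 1.2949
Gaussian elimination:
  R2 <- R2 - (-0.3551/1.9357) R1 = R2 - (-0.183448) R1:  1.870558 phi_2 - 0.464233 phi_3 = -0.660042
  R3 <- R3 - (-0.5949/1.9357) R1 = R3 - (-0.307331) R1:  -0.464233 phi_2 + 1.752869 phi_3 = 1.185767
  R3 <- R3 - (-0.464233/1.870558) R2 = R3 - (-0.248179) R2:  1.637656 phi_3 = 1.021958
Back-substitution:
  phi_hat_3 = 1.021958 / 1.637656 = 0.624037
  phi_hat_2 = (-0.660042 - (-0.464233)(0.624037)) / 1.870558 = -0.197986
  phi_hat_1 = (-0.3551 - (-0.3551)(-0.197986) - (-0.5949)(0.624037)) / 1.9357 = -0.027982
So phi_hat = [-0.0280, -0.1980, 0.6240].
Therefore phi_hat_2 = -0.1980.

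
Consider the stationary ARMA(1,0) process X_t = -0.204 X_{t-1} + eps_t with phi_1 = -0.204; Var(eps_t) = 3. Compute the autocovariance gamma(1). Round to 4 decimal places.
\gamma(1) = -0.6386

Multiply the model equation by X_{t-k} and take expectations. With theta_0 = psi_0 = 1 and psi_j the MA(infinity) weights, this gives
  gamma(k) - sum_i phi_i gamma(k-i) = c_k,
  c_k = sigma^2 * sum_{j=k..q} theta_j psi_{j-k}   (c_k = 0 for k > q),
using gamma(-m) = gamma(m).
Pure AR (q = 0): c_0 = sigma^2 = 3, c_k = 0 for k >= 1.
Equations for k = 0 and k = 1 (AR order 1):
  gamma(0) = phi_1 gamma(1) + c_0
  gamma(1) = phi_1 gamma(0) + c_1
Substituting the second into the first: gamma(0) (1 - phi_1^2) = c_0 + phi_1 c_1, so
  gamma(0) = c_0 / (1 - phi_1^2) = 3 / (1 - (-0.204)^2) = 3 / 0.958384 = 3.130269.
  gamma(1) = phi_1 gamma(0) = (-0.204)(3.130269) = -0.638575.
Therefore gamma(1) = -0.6386 (to 4 decimal places).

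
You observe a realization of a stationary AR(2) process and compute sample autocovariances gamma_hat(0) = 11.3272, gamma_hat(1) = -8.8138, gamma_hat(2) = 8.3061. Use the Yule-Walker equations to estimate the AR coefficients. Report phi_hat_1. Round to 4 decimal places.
\hat\phi_{1} = -0.5260

The Yule-Walker equations for an AR(p) process read, in matrix form,
  Gamma_p phi = r_p,   with   (Gamma_p)_{ij} = gamma(|i - j|),
                       (r_p)_i = gamma(i),   i,j = 1..p.
Substitute the sample gammas (Toeplitz matrix and right-hand side of size 2):
  Gamma_p = [[11.3272, -8.8138], [-8.8138, 11.3272]]
  r_p     = [-8.8138, 8.3061]
Written out:
  11.3272 phi_1 - 8.8138 phi_2 = -8.8138
  -8.8138 phi_1 + 11.3272 phi_2 = 8.3061
Solve by Cramer's rule:
  det = gamma(0)^2 - gamma(1)^2 = (11.3272)^2 - (-8.8138)^2 = 128.30545984 - 77.68307044 = 50.6223894
  phi_hat_1 = [gamma(1) gamma(0) - gamma(1) gamma(2)] / det = [(-8.8138)(11.3272) - (-8.8138)(8.3061)] / 50.6223894 = -26.62737118 / 50.6223894 = -0.526
  phi_hat_2 = [gamma(0) gamma(2) - gamma(1)^2] / det = [(11.3272)(8.3061) - (-8.8138)^2] / 50.6223894 = 16.40178548 / 50.6223894 = 0.324
So phi_hat = [-0.5260, 0.3240].
Therefore phi_hat_1 = -0.5260.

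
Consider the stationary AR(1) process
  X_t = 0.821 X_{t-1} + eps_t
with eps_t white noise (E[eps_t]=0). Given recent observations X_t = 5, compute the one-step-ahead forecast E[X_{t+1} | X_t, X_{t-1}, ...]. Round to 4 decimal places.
E[X_{t+1} \mid \mathcal F_t] = 4.1050

For an AR(p) model X_t = c + sum_i phi_i X_{t-i} + eps_t, the
one-step-ahead conditional mean is
  E[X_{t+1} | X_t, ...] = c + sum_i phi_i X_{t+1-i}.
Substitute known values:
  E[X_{t+1} | ...] = (0.821) * (5)
                   = 4.1050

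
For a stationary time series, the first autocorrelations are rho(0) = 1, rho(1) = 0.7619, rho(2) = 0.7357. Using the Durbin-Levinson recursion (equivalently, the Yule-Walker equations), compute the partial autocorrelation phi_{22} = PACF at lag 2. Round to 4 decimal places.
\phi_{22} = 0.3700

The PACF at lag k is phi_{kk}, the last component of the solution
to the Yule-Walker system G_k phi = r_k where
  (G_k)_{ij} = rho(|i - j|), (r_k)_i = rho(i), i,j = 1..k.
Equivalently, Durbin-Levinson gives phi_{kk} iteratively:
  phi_{11} = rho(1)
  phi_{kk} = [rho(k) - sum_{j=1..k-1} phi_{k-1,j} rho(k-j)]
            / [1 - sum_{j=1..k-1} phi_{k-1,j} rho(j)],
  phi_{k,j} = phi_{k-1,j} - phi_{kk} phi_{k-1,k-j},  j = 1..k-1.
Step k = 1:
  phi_11 = rho(1) = 0.7619.
Step k = 2:
  phi_22 = [rho(2) - phi_11 rho(1)] / [1 - phi_11 rho(1)] = [0.7357 - (0.7619)(0.7619)] / [1 - (0.7619)(0.7619)]
         = 0.15520839 / 0.41950839 = 0.37.
Therefore phi_{22} = 0.3700.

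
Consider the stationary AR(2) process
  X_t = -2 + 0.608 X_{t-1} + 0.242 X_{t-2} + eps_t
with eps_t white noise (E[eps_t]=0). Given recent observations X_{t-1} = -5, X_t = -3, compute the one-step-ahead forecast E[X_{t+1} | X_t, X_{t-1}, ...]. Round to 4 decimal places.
E[X_{t+1} \mid \mathcal F_t] = -5.0340

For an AR(p) model X_t = c + sum_i phi_i X_{t-i} + eps_t, the
one-step-ahead conditional mean is
  E[X_{t+1} | X_t, ...] = c + sum_i phi_i X_{t+1-i}.
Substitute known values:
  E[X_{t+1} | ...] = -2 + (0.608) * (-3) + (0.242) * (-5)
                   = -5.0340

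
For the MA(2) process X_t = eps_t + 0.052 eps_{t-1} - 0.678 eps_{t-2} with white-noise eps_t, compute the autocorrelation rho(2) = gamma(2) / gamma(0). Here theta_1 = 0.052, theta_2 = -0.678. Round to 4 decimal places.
\rho(2) = -0.4636

For an MA(q) process with theta_0 = 1, the autocovariance is
  gamma(k) = sigma^2 * sum_{i=0..q-k} theta_i * theta_{i+k},
and rho(k) = gamma(k) / gamma(0). Sigma^2 cancels.
  numerator   = (1)*(-0.678) = -0.678.
  denominator = (1)^2 + (0.052)^2 + (-0.678)^2 = 1.462388.
  rho(2) = -0.678 / 1.462388 = -0.4636.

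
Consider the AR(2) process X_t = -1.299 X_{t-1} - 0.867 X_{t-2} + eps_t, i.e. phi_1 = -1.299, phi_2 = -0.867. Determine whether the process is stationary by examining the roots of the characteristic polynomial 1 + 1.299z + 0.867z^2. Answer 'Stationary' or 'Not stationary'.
\text{Stationary}

The AR(p) characteristic polynomial is P(z) = 1 + 1.299z + 0.867z^2.
Stationarity requires all roots to lie outside the unit circle, i.e. |z| > 1 for every root.
Set 1 + (1.299) z + (0.867) z^2 = 0, i.e. a z^2 + b z + c = 0 with a = 0.867, b = 1.299, c = 1.
Discriminant D = b^2 - 4ac = (1.299)^2 - 4*(0.867)*1 = 1.687401 - (3.468) = -1.780599.
D < 0, so the roots are the complex-conjugate pair z = (-b +/- i sqrt(-D)) / (2a) = -0.7491 +/- 0.7695i.
For a conjugate pair |z|^2 = z * conj(z) = (product of roots) = c/a = 1/(0.867) = 1.153403, so |z| = sqrt(1.153403) = 1.074 for both roots.
Moduli of all roots: 1.0740, 1.0740.
All moduli strictly greater than 1? Yes.
Verdict: Stationary.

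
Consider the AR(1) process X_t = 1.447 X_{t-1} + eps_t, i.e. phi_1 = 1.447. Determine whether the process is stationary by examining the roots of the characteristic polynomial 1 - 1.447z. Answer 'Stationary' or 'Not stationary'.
\text{Not stationary}

The AR(p) characteristic polynomial is P(z) = 1 - 1.447z.
Stationarity requires all roots to lie outside the unit circle, i.e. |z| > 1 for every root.
This is linear in z: 1 + (-1.447) z = 0  =>  z = -1/(-1.447) = 0.691085,  |z| = 0.691085.
Moduli of all roots: 0.6911.
All moduli strictly greater than 1? No.
Verdict: Not stationary.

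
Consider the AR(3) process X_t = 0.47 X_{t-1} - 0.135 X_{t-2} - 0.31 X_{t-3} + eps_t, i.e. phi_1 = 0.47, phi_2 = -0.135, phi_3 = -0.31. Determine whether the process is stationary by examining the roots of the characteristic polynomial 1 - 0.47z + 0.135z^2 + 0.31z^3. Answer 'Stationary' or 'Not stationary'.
\text{Stationary}

The AR(p) characteristic polynomial is P(z) = 1 - 0.47z + 0.135z^2 + 0.31z^3.
Stationarity requires all roots to lie outside the unit circle, i.e. |z| > 1 for every root.
Degree 3: look for a simple real root z0 first, then factor out (1 - z/z0) and solve the remaining quadratic.
Testing z0 = -2: P(-2) = 1 + (-0.47)(-2) + (0.135)(-2)^2 + (0.31)(-2)^3
  = 1 + (0.94) + (0.54) + (-2.48) = 0.  So z_0 = -2 is a root, |z_0| = 2.
Divide out the factor (1 + 0.5 z) = (1 - z/z0) (since 1/z0 = -0.5):
  P(z) = (1 + 0.5 z)(1 + (-0.97) z + (0.62) z^2)
  [check: z-coef -0.97 - (-0.5) = -0.47; z^2-coef 0.62 - (-0.5)(-0.97) = 0.135; z^3-coef -(-0.5)(0.62) = 0.31.]
Remaining roots from the quadratic factor 1 + (-0.97) z + (0.62) z^2:
  Set 1 + (-0.97) z + (0.62) z^2 = 0, i.e. a z^2 + b z + c = 0 with a = 0.62, b = -0.97, c = 1.
  Discriminant D = b^2 - 4ac = (-0.97)^2 - 4*(0.62)*1 = 0.9409 - (2.48) = -1.5391.
  D < 0, so the roots are the complex-conjugate pair z = (-b +/- i sqrt(-D)) / (2a) = 0.7823 +/- 1.0005i.
  For a conjugate pair |z|^2 = z * conj(z) = (product of roots) = c/a = 1/(0.62) = 1.612903, so |z| = sqrt(1.612903) = 1.27 for both roots.
Moduli of all roots: 2.0000, 1.2700, 1.2700.
All moduli strictly greater than 1? Yes.
Verdict: Stationary.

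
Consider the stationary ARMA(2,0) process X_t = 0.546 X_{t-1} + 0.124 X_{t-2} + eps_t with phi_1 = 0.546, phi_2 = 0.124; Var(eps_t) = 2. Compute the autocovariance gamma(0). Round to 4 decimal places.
\gamma(0) = 3.3217

Multiply the model equation by X_{t-k} and take expectations. With theta_0 = psi_0 = 1 and psi_j the MA(infinity) weights, this gives
  gamma(k) - sum_i phi_i gamma(k-i) = c_k,
  c_k = sigma^2 * sum_{j=k..q} theta_j psi_{j-k}   (c_k = 0 for k > q),
using gamma(-m) = gamma(m).
Pure AR (q = 0): c_0 = sigma^2 = 2, c_k = 0 for k >= 1.
Equations for k = 0, 1, 2 (AR order 2, c_2 = 0):
  (E0) gamma(0) = phi_1 gamma(1) + phi_2 gamma(2) + c_0
  (E1) gamma(1) = phi_1 gamma(0) + phi_2 gamma(1) + c_1
  (E2) gamma(2) = phi_1 gamma(1) + phi_2 gamma(0)
From (E1): gamma(1) = A gamma(0) + B with
  A = phi_1 / (1 - phi_2) = 0.546 / 0.876 = 0.623288,   B = c_1 / (1 - phi_2) = 0 / 0.876 = 0.
Insert (E2) into (E0): gamma(0) (1 - phi_2^2) = phi_1 (1 + phi_2) gamma(1) + c_0.
  phi_1 (1 + phi_2) = (0.546)(1.124) = 0.613704,   1 - phi_2^2 = 0.984624.
Replace gamma(1) by A gamma(0) + B and collect gamma(0):
  gamma(0) [0.984624 - (0.613704)(0.623288)] = c_0 = 2
  gamma(0) * 0.60211 = 2
  gamma(0) = 2 / 0.60211 = 3.321653.
Therefore gamma(0) = 3.3217 (to 4 decimal places).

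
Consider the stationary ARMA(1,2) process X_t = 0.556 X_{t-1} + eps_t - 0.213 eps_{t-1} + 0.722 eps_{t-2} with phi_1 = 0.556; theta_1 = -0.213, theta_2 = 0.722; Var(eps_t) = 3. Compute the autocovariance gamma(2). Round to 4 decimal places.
\gamma(2) = 4.3786

Multiply the model equation by X_{t-k} and take expectations. With theta_0 = psi_0 = 1 and psi_j the MA(infinity) weights, this gives
  gamma(k) - sum_i phi_i gamma(k-i) = c_k,
  c_k = sigma^2 * sum_{j=k..q} theta_j psi_{j-k}   (c_k = 0 for k > q),
using gamma(-m) = gamma(m).
psi-weights needed (psi_j = theta_j + sum_i phi_i psi_{j-i}):
  psi_1 = theta_1 + phi_1 = -0.213 + (0.556) = 0.343
  psi_2 = theta_2 + phi_1 psi_1 = 0.722 + (0.556)(0.343) = 0.912708
Right-hand sides:
  c_0 = sigma^2 (1 + theta_1 psi_1 + theta_2 psi_2) = 3 * (1 + (-0.213)(0.343) + (0.722)(0.912708)) = 3 * 1.585916 = 4.757749
  c_1 = sigma^2 (theta_1 + theta_2 psi_1) = 3 * (-0.213 + (0.722)(0.343)) = 0.103938
  c_2 = sigma^2 theta_2 = 3 * (0.722) = 2.166
Equations for k = 0 and k = 1 (AR order 1):
  gamma(0) = phi_1 gamma(1) + c_0
  gamma(1) = phi_1 gamma(0) + c_1
Substituting the second into the first: gamma(0) (1 - phi_1^2) = c_0 + phi_1 c_1, so
  gamma(0) = (c_0 + phi_1 c_1) / (1 - phi_1^2) = (4.757749 + (0.556)(0.103938)) / (1 - (0.556)^2) = 4.815538 / 0.690864 = 6.970313.
  gamma(1) = phi_1 gamma(0) + c_1 = (0.556)(6.970313) + (0.103938) = 3.979432.
For k = 2: gamma(2) = phi_1 gamma(1) + c_2
  = (0.556)(3.979432) + (2.166) = 4.378564.
Therefore gamma(2) = 4.3786 (to 4 decimal places).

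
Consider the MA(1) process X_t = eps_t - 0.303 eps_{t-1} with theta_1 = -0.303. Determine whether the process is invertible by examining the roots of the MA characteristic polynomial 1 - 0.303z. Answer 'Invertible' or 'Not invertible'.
\text{Invertible}

The MA(q) characteristic polynomial is P(z) = 1 - 0.303z.
Invertibility requires all roots to lie outside the unit circle, i.e. |z| > 1 for every root.
This is linear in z: 1 + (-0.303) z = 0  =>  z = -1/(-0.303) = 3.30033,  |z| = 3.30033.
Moduli of all roots: 3.3003.
All moduli strictly greater than 1? Yes.
Verdict: Invertible.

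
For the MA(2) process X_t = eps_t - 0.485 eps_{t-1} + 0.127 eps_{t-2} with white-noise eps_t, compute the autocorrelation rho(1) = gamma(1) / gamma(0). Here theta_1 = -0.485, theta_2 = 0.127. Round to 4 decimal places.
\rho(1) = -0.4368

For an MA(q) process with theta_0 = 1, the autocovariance is
  gamma(k) = sigma^2 * sum_{i=0..q-k} theta_i * theta_{i+k},
and rho(k) = gamma(k) / gamma(0). Sigma^2 cancels.
  numerator   = (1)*(-0.485) + (-0.485)*(0.127) = -0.546595.
  denominator = (1)^2 + (-0.485)^2 + (0.127)^2 = 1.251354.
  rho(1) = -0.546595 / 1.251354 = -0.4368.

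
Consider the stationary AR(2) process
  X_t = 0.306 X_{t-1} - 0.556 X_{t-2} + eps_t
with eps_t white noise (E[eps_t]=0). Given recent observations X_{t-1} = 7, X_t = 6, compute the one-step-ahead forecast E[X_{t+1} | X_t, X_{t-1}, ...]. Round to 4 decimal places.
E[X_{t+1} \mid \mathcal F_t] = -2.0560

For an AR(p) model X_t = c + sum_i phi_i X_{t-i} + eps_t, the
one-step-ahead conditional mean is
  E[X_{t+1} | X_t, ...] = c + sum_i phi_i X_{t+1-i}.
Substitute known values:
  E[X_{t+1} | ...] = (0.306) * (6) + (-0.556) * (7)
                   = -2.0560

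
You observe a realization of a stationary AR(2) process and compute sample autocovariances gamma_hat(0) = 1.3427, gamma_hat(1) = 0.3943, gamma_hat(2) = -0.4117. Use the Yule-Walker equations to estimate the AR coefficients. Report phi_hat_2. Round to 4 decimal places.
\hat\phi_{2} = -0.4299

The Yule-Walker equations for an AR(p) process read, in matrix form,
  Gamma_p phi = r_p,   with   (Gamma_p)_{ij} = gamma(|i - j|),
                       (r_p)_i = gamma(i),   i,j = 1..p.
Substitute the sample gammas (Toeplitz matrix and right-hand side of size 2):
  Gamma_p = [[1.3427, 0.3943], [0.3943, 1.3427]]
  r_p     = [0.3943, -0.4117]
Written out:
  1.3427 phi_1 + 0.3943 phi_2 = 0.3943
  0.3943 phi_1 + 1.3427 phi_2 = -0.4117
Solve by Cramer's rule:
  det = gamma(0)^2 - gamma(1)^2 = (1.3427)^2 - (0.3943)^2 = 1.80284329 - 0.15547249 = 1.6473708
  phi_hat_1 = [gamma(1) gamma(0) - gamma(1) gamma(2)] / det = [(0.3943)(1.3427) - (0.3943)(-0.4117)] / 1.6473708 = 0.69175992 / 1.6473708 = 0.4199
  phi_hat_2 = [gamma(0) gamma(2) - gamma(1)^2] / det = [(1.3427)(-0.4117) - (0.3943)^2] / 1.6473708 = -0.70826208 / 1.6473708 = -0.4299
So phi_hat = [0.4199, -0.4299].
Therefore phi_hat_2 = -0.4299.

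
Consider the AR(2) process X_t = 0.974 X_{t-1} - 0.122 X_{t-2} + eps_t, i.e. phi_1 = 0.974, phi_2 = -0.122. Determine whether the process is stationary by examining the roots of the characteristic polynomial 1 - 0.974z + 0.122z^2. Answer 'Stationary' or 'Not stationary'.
\text{Stationary}

The AR(p) characteristic polynomial is P(z) = 1 - 0.974z + 0.122z^2.
Stationarity requires all roots to lie outside the unit circle, i.e. |z| > 1 for every root.
Set 1 + (-0.974) z + (0.122) z^2 = 0, i.e. a z^2 + b z + c = 0 with a = 0.122, b = -0.974, c = 1.
Discriminant D = b^2 - 4ac = (-0.974)^2 - 4*(0.122)*1 = 0.948676 - (0.488) = 0.460676.
D >= 0, so the roots are real: z = (-b +/- sqrt(D)) / (2a) = (0.974 +/- 0.678731) / (0.244).
  z_1 = (0.974 + 0.678731) / (0.244) = 6.7735,   |z_1| = 6.7735.
  z_2 = (0.974 - 0.678731) / (0.244) = 1.2101,   |z_2| = 1.2101.
Moduli of all roots: 6.7735, 1.2101.
All moduli strictly greater than 1? Yes.
Verdict: Stationary.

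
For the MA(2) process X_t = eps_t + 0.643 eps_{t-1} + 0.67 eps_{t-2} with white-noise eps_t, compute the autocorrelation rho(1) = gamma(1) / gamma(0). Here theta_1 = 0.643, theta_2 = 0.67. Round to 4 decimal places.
\rho(1) = 0.5766

For an MA(q) process with theta_0 = 1, the autocovariance is
  gamma(k) = sigma^2 * sum_{i=0..q-k} theta_i * theta_{i+k},
and rho(k) = gamma(k) / gamma(0). Sigma^2 cancels.
  numerator   = (1)*(0.643) + (0.643)*(0.67) = 1.07381.
  denominator = (1)^2 + (0.643)^2 + (0.67)^2 = 1.862349.
  rho(1) = 1.07381 / 1.862349 = 0.5766.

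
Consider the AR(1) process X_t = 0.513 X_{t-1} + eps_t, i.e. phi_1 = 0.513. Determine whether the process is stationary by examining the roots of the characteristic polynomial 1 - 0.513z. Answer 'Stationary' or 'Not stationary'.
\text{Stationary}

The AR(p) characteristic polynomial is P(z) = 1 - 0.513z.
Stationarity requires all roots to lie outside the unit circle, i.e. |z| > 1 for every root.
This is linear in z: 1 + (-0.513) z = 0  =>  z = -1/(-0.513) = 1.949318,  |z| = 1.949318.
Moduli of all roots: 1.9493.
All moduli strictly greater than 1? Yes.
Verdict: Stationary.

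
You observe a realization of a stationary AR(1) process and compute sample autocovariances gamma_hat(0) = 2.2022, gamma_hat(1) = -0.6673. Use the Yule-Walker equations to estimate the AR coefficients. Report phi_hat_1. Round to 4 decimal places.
\hat\phi_{1} = -0.3030

The Yule-Walker equations for an AR(p) process read, in matrix form,
  Gamma_p phi = r_p,   with   (Gamma_p)_{ij} = gamma(|i - j|),
                       (r_p)_i = gamma(i),   i,j = 1..p.
Substitute the sample gammas (Toeplitz matrix and right-hand side of size 1):
  Gamma_p = [[2.2022]]
  r_p     = [-0.6673]
With p = 1 this is the single equation gamma(0) phi_1 = gamma(1):
  phi_hat_1 = gamma(1) / gamma(0) = -0.6673 / 2.2022 = -0.3030.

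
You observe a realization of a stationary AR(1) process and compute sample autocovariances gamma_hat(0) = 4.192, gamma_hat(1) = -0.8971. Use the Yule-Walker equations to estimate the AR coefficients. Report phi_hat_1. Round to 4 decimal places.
\hat\phi_{1} = -0.2140

The Yule-Walker equations for an AR(p) process read, in matrix form,
  Gamma_p phi = r_p,   with   (Gamma_p)_{ij} = gamma(|i - j|),
                       (r_p)_i = gamma(i),   i,j = 1..p.
Substitute the sample gammas (Toeplitz matrix and right-hand side of size 1):
  Gamma_p = [[4.192]]
  r_p     = [-0.8971]
With p = 1 this is the single equation gamma(0) phi_1 = gamma(1):
  phi_hat_1 = gamma(1) / gamma(0) = -0.8971 / 4.192 = -0.2140.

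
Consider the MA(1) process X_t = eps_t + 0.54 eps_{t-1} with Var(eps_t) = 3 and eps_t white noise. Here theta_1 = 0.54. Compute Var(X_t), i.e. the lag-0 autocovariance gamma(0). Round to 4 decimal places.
\gamma(0) = 3.8748

For an MA(q) process X_t = eps_t + sum_i theta_i eps_{t-i} with
Var(eps_t) = sigma^2, the variance is
  gamma(0) = sigma^2 * (1 + sum_i theta_i^2).
  sum_i theta_i^2 = (0.54)^2 = 0.2916.
  gamma(0) = 3 * (1 + 0.2916) = 3 * 1.2916 = 3.8748.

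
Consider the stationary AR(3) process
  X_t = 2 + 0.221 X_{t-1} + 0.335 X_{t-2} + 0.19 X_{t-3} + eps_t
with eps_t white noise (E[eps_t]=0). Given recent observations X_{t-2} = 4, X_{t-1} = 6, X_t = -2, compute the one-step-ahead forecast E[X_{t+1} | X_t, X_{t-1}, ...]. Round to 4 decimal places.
E[X_{t+1} \mid \mathcal F_t] = 4.3280

For an AR(p) model X_t = c + sum_i phi_i X_{t-i} + eps_t, the
one-step-ahead conditional mean is
  E[X_{t+1} | X_t, ...] = c + sum_i phi_i X_{t+1-i}.
Substitute known values:
  E[X_{t+1} | ...] = 2 + (0.221) * (-2) + (0.335) * (6) + (0.19) * (4)
                   = 4.3280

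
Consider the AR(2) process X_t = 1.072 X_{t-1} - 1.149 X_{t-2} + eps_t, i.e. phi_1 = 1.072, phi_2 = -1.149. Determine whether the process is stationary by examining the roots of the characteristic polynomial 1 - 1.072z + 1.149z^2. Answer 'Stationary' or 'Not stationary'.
\text{Not stationary}

The AR(p) characteristic polynomial is P(z) = 1 - 1.072z + 1.149z^2.
Stationarity requires all roots to lie outside the unit circle, i.e. |z| > 1 for every root.
Set 1 + (-1.072) z + (1.149) z^2 = 0, i.e. a z^2 + b z + c = 0 with a = 1.149, b = -1.072, c = 1.
Discriminant D = b^2 - 4ac = (-1.072)^2 - 4*(1.149)*1 = 1.149184 - (4.596) = -3.446816.
D < 0, so the roots are the complex-conjugate pair z = (-b +/- i sqrt(-D)) / (2a) = 0.4665 +/- 0.8079i.
For a conjugate pair |z|^2 = z * conj(z) = (product of roots) = c/a = 1/(1.149) = 0.870322, so |z| = sqrt(0.870322) = 0.9329 for both roots.
Moduli of all roots: 0.9329, 0.9329.
All moduli strictly greater than 1? No.
Verdict: Not stationary.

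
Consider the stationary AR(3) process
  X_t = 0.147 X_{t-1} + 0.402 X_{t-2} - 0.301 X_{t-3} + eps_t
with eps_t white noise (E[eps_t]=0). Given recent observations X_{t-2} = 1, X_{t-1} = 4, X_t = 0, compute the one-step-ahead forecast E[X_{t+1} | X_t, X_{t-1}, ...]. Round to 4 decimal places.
E[X_{t+1} \mid \mathcal F_t] = 1.3070

For an AR(p) model X_t = c + sum_i phi_i X_{t-i} + eps_t, the
one-step-ahead conditional mean is
  E[X_{t+1} | X_t, ...] = c + sum_i phi_i X_{t+1-i}.
Substitute known values:
  E[X_{t+1} | ...] = (0.147) * (0) + (0.402) * (4) + (-0.301) * (1)
                   = 1.3070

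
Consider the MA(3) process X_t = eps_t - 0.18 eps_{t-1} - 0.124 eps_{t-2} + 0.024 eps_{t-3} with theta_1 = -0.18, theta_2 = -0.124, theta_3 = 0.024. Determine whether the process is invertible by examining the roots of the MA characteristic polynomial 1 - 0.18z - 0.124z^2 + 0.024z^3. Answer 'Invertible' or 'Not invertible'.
\text{Invertible}

The MA(q) characteristic polynomial is P(z) = 1 - 0.18z - 0.124z^2 + 0.024z^3.
Invertibility requires all roots to lie outside the unit circle, i.e. |z| > 1 for every root.
Degree 3: look for a simple real root z0 first, then factor out (1 - z/z0) and solve the remaining quadratic.
Testing z0 = 5: P(5) = 1 + (-0.18)(5) + (-0.124)(5)^2 + (0.024)(5)^3
  = 1 + (-0.9) + (-3.1) + (3) = 0.  So z_0 = 5 is a root, |z_0| = 5.
Divide out the factor (1 - 0.2 z) = (1 - z/z0) (since 1/z0 = 0.2):
  P(z) = (1 - 0.2 z)(1 + (0.02) z + (-0.12) z^2)
  [check: z-coef 0.02 - (0.2) = -0.18; z^2-coef -0.12 - (0.2)(0.02) = -0.124; z^3-coef -(0.2)(-0.12) = 0.024.]
Remaining roots from the quadratic factor 1 + (0.02) z + (-0.12) z^2:
  Set 1 + (0.02) z + (-0.12) z^2 = 0, i.e. a z^2 + b z + c = 0 with a = -0.12, b = 0.02, c = 1.
  Discriminant D = b^2 - 4ac = (0.02)^2 - 4*(-0.12)*1 = 0.0004 - (-0.48) = 0.4804.
  D >= 0, so the roots are real: z = (-b +/- sqrt(D)) / (2a) = (-0.02 +/- 0.693109) / (-0.24).
    z_1 = (-0.02 + 0.693109) / (-0.24) = -2.8046,   |z_1| = 2.8046.
    z_2 = (-0.02 - 0.693109) / (-0.24) = 2.9713,   |z_2| = 2.9713.
Moduli of all roots: 5.0000, 2.8046, 2.9713.
All moduli strictly greater than 1? Yes.
Verdict: Invertible.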